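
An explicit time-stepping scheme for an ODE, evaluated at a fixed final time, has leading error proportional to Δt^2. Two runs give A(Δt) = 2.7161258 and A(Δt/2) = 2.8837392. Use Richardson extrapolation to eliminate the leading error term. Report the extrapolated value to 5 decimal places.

The leading error scales as Δt^2; refining by a factor of 2 reduces it by 2^2 = 4.
Extrapolated value = (4·A(Δt/2) − A(Δt)) / (4 − 1)
= (4·2.8837392 − 2.7161258) / 3
= 8.8188310 / 3 = 2.9396103

2.93961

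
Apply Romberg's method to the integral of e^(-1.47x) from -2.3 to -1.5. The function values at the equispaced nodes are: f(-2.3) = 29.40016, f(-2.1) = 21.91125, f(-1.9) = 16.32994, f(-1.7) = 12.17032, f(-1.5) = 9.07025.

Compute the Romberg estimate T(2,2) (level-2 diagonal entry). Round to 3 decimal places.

13.830

T(0,0) (trapezoid, 1 panel, h=0.8000): 15.38816
T(1,0) (trapezoid, 2 panels, h=0.4000): 14.22606
T(2,0) (trapezoid, 4 panels, h=0.2000): 13.92934
T(1,1) = 14.22606 + (14.22606 − 15.38816)/3 = 13.83869
T(2,1) = 13.92934 + (13.92934 − 14.22606)/3 = 13.83043
T(2,2) = 13.83043 + (13.83043 − 13.83869)/15 = 13.82988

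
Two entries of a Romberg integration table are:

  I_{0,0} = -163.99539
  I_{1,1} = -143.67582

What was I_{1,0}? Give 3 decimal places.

From I_{1,1} = (4·I_{1,0} − I_{0,0})/3, solve for I_{1,0}:
4·I_{1,0} = 3·(-143.67582) + (-163.99539) = -595.02285
I_{1,0} = -148.75571

-148.756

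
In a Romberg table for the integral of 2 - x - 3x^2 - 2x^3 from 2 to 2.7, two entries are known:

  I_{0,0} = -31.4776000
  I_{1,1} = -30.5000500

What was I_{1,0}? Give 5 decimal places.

From I_{1,1} = (4·I_{1,0} − I_{0,0})/3, solve for I_{1,0}:
4·I_{1,0} = 3·(-30.5000500) + (-31.4776000) = -122.9777500
I_{1,0} = -30.7444375

-30.74444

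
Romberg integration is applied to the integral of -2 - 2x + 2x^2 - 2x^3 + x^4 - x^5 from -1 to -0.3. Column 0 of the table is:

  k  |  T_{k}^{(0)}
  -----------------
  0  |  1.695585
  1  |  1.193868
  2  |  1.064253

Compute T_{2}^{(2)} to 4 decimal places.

T_{1}^{(1)} = (4·1.193868 − 1.695585) / 3 = 1.026629
T_{2}^{(1)} = (4·1.064253 − 1.193868) / 3 = 1.021048
T_{2}^{(2)} = (16·1.021048 − 1.026629) / 15 = 1.020676

1.0207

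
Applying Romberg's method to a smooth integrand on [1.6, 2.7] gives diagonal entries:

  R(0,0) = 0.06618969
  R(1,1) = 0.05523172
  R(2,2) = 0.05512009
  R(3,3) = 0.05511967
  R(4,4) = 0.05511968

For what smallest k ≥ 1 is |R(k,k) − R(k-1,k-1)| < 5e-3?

|R(1,1) − R(0,0)| = 0.01095797 ≥ 5e-3
|R(2,2) − R(1,1)| = 0.00011163 < 5e-3

k = 2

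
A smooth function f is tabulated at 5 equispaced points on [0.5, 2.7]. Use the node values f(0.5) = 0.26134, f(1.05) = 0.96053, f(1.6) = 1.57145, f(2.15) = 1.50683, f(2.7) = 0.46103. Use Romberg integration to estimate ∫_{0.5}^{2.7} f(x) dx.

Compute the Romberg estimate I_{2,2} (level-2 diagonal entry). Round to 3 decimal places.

I_{0,0} (trapezoid, 1 panel, h=2.2000): 0.79461
I_{1,0} (trapezoid, 2 panels, h=1.1000): 2.12590
I_{2,0} (trapezoid, 4 panels, h=0.5500): 2.42000
I_{1,1} = 2.12590 + (2.12590 − 0.79461)/3 = 2.56966
I_{2,1} = 2.42000 + (2.42000 − 2.12590)/3 = 2.51803
I_{2,2} = 2.51803 + (2.51803 − 2.56966)/15 = 2.51459

2.515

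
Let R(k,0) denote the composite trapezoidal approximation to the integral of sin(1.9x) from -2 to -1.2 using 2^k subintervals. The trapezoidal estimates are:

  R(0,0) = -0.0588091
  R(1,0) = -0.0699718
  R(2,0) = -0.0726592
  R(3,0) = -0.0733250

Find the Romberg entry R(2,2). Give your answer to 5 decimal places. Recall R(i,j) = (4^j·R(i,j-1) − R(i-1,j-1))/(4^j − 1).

R(1,1) = -0.0699718 + (-0.0699718 − (-0.0588091))/3 = -0.0736927
R(2,1) = -0.0726592 + (-0.0726592 − (-0.0699718))/3 = -0.0735550
R(2,2) = -0.0735550 + (-0.0735550 − (-0.0736927))/15 = -0.0735458

-0.07355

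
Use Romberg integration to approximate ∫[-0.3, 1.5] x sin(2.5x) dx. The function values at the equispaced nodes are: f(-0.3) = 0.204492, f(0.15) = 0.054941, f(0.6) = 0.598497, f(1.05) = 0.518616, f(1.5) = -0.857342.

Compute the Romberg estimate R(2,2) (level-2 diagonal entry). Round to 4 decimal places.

R(0,0) (trapezoid, 1 panel, h=1.8000): -0.587565
R(1,0) (trapezoid, 2 panels, h=0.9000): 0.244865
R(2,0) (trapezoid, 4 panels, h=0.4500): 0.380533
R(1,1) = 0.244865 + (0.244865 − (-0.587565))/3 = 0.522342
R(2,1) = 0.380533 + (0.380533 − 0.244865)/3 = 0.425756
R(2,2) = 0.425756 + (0.425756 − 0.522342)/15 = 0.419317

0.4193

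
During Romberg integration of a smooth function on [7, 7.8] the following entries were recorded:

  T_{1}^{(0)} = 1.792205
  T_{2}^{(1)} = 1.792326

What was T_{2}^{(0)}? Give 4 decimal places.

From T_{2}^{(1)} = (4·T_{2}^{(0)} − T_{1}^{(0)})/3, solve for T_{2}^{(0)}:
4·T_{2}^{(0)} = 3·1.792326 + 1.792205 = 7.169183
T_{2}^{(0)} = 1.792296

1.7923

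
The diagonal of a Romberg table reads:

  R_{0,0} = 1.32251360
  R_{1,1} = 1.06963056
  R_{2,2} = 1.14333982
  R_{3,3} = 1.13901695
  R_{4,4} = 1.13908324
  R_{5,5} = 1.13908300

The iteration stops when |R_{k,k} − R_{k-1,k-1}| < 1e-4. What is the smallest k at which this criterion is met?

k = 4

|R_{1,1} − R_{0,0}| = 0.25288304 ≥ 1e-4
|R_{2,2} − R_{1,1}| = 0.07370926 ≥ 1e-4
|R_{3,3} − R_{2,2}| = 0.00432287 ≥ 1e-4
|R_{4,4} − R_{3,3}| = 0.00006629 < 1e-4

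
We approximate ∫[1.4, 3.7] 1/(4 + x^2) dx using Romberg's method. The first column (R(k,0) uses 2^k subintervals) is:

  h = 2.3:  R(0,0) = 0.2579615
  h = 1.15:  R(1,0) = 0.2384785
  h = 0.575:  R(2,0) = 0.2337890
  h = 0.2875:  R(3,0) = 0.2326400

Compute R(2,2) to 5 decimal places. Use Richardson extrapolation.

0.23224

Richardson extrapolation on the trapezoidal column (denominator 4−1=3):
R(1,1) = 0.2384785 + (0.2384785 − 0.2579615)/3 = 0.2319842
R(2,1) = 0.2337890 + (0.2337890 − 0.2384785)/3 = 0.2322258
R(2,2) = (16·0.2322258 − 0.2319842) / 15 = 0.2322419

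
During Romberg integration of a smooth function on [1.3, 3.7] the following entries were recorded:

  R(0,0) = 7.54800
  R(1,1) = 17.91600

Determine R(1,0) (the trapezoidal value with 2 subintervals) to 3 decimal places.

15.324

From R(1,1) = (4·R(1,0) − R(0,0))/3, solve for R(1,0):
4·R(1,0) = 3·17.91600 + 7.54800 = 61.29600
R(1,0) = 15.32400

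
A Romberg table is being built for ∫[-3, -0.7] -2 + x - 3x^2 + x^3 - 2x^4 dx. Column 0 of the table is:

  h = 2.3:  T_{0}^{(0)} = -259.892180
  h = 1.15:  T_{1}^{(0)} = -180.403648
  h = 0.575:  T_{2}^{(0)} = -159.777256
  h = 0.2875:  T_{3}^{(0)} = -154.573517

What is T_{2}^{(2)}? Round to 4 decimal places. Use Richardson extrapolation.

-152.8347

Richardson extrapolation on the trapezoidal column (denominator 4−1=3):
T_{1}^{(1)} = (4·(-180.403648) − (-259.892180)) / 3 = -153.907471
T_{2}^{(1)} = -159.777256 + (-159.777256 − (-180.403648))/3 = -152.901792
T_{2}^{(2)} = -152.901792 + (-152.901792 − (-153.907471))/15 = -152.834747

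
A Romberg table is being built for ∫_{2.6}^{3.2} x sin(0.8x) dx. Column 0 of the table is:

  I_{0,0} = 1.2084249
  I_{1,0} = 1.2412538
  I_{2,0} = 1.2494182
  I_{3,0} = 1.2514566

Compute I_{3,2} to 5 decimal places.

1.25214

Richardson extrapolation on the trapezoidal column (denominator 4−1=3):
I_{2,1} = (4·1.2494182 − 1.2412538) / 3 = 1.2521397
I_{3,1} = (4·1.2514566 − 1.2494182) / 3 = 1.2521361
I_{3,2} = 1.2521361 + (1.2521361 − 1.2521397)/15 = 1.2521359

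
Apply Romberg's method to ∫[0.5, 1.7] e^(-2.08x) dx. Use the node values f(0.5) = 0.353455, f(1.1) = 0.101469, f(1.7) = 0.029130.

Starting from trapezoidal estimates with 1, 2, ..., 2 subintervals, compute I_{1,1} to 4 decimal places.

0.1577

I_{0,0} (trapezoid, 1 panel, h=1.2000): 0.229551
I_{1,0} (trapezoid, 2 panels, h=0.6000): 0.175657
I_{1,1} = 0.175657 + (0.175657 − 0.229551)/3 = 0.157692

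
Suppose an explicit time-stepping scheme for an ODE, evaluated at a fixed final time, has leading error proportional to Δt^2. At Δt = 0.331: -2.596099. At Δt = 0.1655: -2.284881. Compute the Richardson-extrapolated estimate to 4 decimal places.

-2.1811

The leading error scales as Δt^2; refining by a factor of 2 reduces it by 2^2 = 4.
Extrapolated value = (4·A(Δt/2) − A(Δt)) / (4 − 1)
= (4·(-2.284881) − (-2.596099)) / 3
= -6.543425 / 3 = -2.181142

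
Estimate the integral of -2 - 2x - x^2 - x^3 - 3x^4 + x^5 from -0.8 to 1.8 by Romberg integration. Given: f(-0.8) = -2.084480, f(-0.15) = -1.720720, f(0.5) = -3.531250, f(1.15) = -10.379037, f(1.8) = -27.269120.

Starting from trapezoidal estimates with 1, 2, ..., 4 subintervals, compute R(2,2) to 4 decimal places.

R(0,0) (trapezoid, 1 panel, h=2.6000): -38.159680
R(1,0) (trapezoid, 2 panels, h=1.3000): -23.670465
R(2,0) (trapezoid, 4 panels, h=0.6500): -19.700075
R(1,1) = -23.670465 + (-23.670465 − (-38.159680))/3 = -18.840727
R(2,1) = -19.700075 + (-19.700075 − (-23.670465))/3 = -18.376612
R(2,2) = -18.376612 + (-18.376612 − (-18.840727))/15 = -18.345671

-18.3457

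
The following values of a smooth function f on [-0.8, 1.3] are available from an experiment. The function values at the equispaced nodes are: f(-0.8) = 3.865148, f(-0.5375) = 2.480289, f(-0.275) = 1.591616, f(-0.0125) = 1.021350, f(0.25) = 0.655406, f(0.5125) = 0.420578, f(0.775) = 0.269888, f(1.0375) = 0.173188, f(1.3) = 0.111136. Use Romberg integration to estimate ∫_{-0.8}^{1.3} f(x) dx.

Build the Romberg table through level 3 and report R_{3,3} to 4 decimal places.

R_{0,0} (trapezoid, 1 panel, h=2.1000): 4.175098
R_{1,0} (trapezoid, 2 panels, h=1.0500): 2.775725
R_{2,0} (trapezoid, 4 panels, h=0.5250): 2.365152
R_{3,0} (trapezoid, 8 panels, h=0.2625): 2.257620
R_{1,1} = 2.775725 + (2.775725 − 4.175098)/3 = 2.309267
R_{2,1} = 2.365152 + (2.365152 − 2.775725)/3 = 2.228294
R_{3,1} = 2.257620 + (2.257620 − 2.365152)/3 = 2.221776
R_{2,2} = 2.228294 + (2.228294 − 2.309267)/15 = 2.222896
R_{3,2} = 2.221776 + (2.221776 − 2.228294)/15 = 2.221341
R_{3,3} = 2.221341 + (2.221341 − 2.222896)/63 = 2.221316

2.2213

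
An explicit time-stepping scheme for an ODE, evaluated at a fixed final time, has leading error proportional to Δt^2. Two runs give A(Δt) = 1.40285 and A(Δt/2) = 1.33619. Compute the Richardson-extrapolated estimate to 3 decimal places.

The leading error scales as Δt^2; refining by a factor of 2 reduces it by 2^2 = 4.
Extrapolated value = (4·A(Δt/2) − A(Δt)) / (4 − 1)
= (4·1.33619 − 1.40285) / 3
= 3.94191 / 3 = 1.31397

1.314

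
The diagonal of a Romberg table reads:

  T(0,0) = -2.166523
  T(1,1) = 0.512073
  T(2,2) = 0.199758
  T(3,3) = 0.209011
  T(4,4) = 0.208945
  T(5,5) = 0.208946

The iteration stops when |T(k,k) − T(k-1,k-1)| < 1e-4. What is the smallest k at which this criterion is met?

k = 4

|T(1,1) − T(0,0)| = 2.678596 ≥ 1e-4
|T(2,2) − T(1,1)| = 0.312315 ≥ 1e-4
|T(3,3) − T(2,2)| = 0.009253 ≥ 1e-4
|T(4,4) − T(3,3)| = 0.000066 < 1e-4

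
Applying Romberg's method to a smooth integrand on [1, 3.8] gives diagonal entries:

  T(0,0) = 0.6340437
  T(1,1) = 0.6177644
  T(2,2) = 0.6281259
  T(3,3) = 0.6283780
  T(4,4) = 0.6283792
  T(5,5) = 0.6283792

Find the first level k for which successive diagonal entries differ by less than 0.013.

|T(1,1) − T(0,0)| = 0.0162793 ≥ 0.013
|T(2,2) − T(1,1)| = 0.0103615 < 0.013

k = 2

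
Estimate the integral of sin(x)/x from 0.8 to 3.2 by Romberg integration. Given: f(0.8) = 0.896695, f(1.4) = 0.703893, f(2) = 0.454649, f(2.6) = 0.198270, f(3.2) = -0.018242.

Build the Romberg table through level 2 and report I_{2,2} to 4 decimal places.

1.0793

I_{0,0} (trapezoid, 1 panel, h=2.4000): 1.054144
I_{1,0} (trapezoid, 2 panels, h=1.2000): 1.072651
I_{2,0} (trapezoid, 4 panels, h=0.6000): 1.077623
I_{1,1} = 1.072651 + (1.072651 − 1.054144)/3 = 1.078820
I_{2,1} = 1.077623 + (1.077623 − 1.072651)/3 = 1.079280
I_{2,2} = 1.079280 + (1.079280 − 1.078820)/15 = 1.079311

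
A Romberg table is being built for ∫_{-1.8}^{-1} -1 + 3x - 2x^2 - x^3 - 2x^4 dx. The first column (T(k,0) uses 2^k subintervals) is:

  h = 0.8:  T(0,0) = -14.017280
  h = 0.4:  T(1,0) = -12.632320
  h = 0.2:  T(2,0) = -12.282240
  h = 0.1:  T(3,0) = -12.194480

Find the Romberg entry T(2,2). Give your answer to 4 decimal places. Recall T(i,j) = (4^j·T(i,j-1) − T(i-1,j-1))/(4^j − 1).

T(1,1) = -12.632320 + (-12.632320 − (-14.017280))/3 = -12.170667
T(2,1) = -12.282240 + (-12.282240 − (-12.632320))/3 = -12.165547
T(2,2) = (16·(-12.165547) − (-12.170667)) / 15 = -12.165206

-12.1652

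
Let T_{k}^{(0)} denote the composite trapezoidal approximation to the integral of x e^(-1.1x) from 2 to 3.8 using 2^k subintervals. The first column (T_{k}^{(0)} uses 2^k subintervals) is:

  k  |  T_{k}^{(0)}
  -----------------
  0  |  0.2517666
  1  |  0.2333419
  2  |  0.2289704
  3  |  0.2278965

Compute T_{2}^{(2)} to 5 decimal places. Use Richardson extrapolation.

Richardson extrapolation on the trapezoidal column (denominator 4−1=3):
T_{1}^{(1)} = (4·0.2333419 − 0.2517666) / 3 = 0.2272003
T_{2}^{(1)} = (4·0.2289704 − 0.2333419) / 3 = 0.2275132
T_{2}^{(2)} = (16·0.2275132 − 0.2272003) / 15 = 0.2275341

0.22753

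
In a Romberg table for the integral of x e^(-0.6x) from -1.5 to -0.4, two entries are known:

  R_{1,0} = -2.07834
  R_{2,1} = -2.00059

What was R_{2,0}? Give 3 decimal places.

From R_{2,1} = (4·R_{2,0} − R_{1,0})/3, solve for R_{2,0}:
4·R_{2,0} = 3·(-2.00059) + (-2.07834) = -8.08011
R_{2,0} = -2.02003

-2.020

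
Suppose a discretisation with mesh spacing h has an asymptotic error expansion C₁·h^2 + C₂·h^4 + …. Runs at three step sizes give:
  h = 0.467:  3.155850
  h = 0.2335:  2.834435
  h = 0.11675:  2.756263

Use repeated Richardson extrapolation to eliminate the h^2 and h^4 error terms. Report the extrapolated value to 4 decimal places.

First eliminate the h^2 term (factor 2^2 = 4):
  B₁ = (4·2.834435 − 3.155850)/3 = 2.727297
  B₂ = (4·2.756263 − 2.834435)/3 = 2.730206
Then eliminate the h^4 term (factor 2^4 = 16):
  (16·2.730206 − 2.727297)/15 = 2.730400

2.7304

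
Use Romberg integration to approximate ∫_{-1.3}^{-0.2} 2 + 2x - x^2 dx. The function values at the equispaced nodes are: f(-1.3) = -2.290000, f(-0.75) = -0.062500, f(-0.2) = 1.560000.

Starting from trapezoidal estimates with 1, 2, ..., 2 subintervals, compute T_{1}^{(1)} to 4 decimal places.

-0.1797

T_{0}^{(0)} (trapezoid, 1 panel, h=1.1000): -0.401500
T_{1}^{(0)} (trapezoid, 2 panels, h=0.5500): -0.235125
T_{1}^{(1)} = -0.235125 + (-0.235125 − (-0.401500))/3 = -0.179667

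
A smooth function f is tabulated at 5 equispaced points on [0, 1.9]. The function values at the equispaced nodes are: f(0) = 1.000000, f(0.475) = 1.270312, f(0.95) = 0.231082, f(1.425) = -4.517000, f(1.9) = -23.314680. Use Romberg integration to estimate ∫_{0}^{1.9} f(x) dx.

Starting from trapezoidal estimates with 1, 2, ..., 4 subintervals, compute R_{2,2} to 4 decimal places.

R_{0,0} (trapezoid, 1 panel, h=1.9000): -21.198946
R_{1,0} (trapezoid, 2 panels, h=0.9500): -10.379945
R_{2,0} (trapezoid, 4 panels, h=0.4750): -6.732149
R_{1,1} = -10.379945 + (-10.379945 − (-21.198946))/3 = -6.773611
R_{2,1} = -6.732149 + (-6.732149 − (-10.379945))/3 = -5.516217
R_{2,2} = -5.516217 + (-5.516217 − (-6.773611))/15 = -5.432391

-5.4324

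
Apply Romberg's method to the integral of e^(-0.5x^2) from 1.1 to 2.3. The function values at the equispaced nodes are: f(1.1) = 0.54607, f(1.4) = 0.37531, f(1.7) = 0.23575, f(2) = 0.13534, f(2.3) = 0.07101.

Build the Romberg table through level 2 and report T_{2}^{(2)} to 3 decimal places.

0.313

T_{0}^{(0)} (trapezoid, 1 panel, h=1.2000): 0.37025
T_{1}^{(0)} (trapezoid, 2 panels, h=0.6000): 0.32657
T_{2}^{(0)} (trapezoid, 4 panels, h=0.3000): 0.31648
T_{1}^{(1)} = 0.32657 + (0.32657 − 0.37025)/3 = 0.31201
T_{2}^{(1)} = 0.31648 + (0.31648 − 0.32657)/3 = 0.31312
T_{2}^{(2)} = 0.31312 + (0.31312 − 0.31201)/15 = 0.31319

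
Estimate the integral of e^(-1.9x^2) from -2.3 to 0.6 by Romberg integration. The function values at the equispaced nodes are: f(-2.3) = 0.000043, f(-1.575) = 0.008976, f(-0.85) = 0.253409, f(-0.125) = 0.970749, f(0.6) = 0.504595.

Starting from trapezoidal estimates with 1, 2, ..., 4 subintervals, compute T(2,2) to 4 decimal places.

T(0,0) (trapezoid, 1 panel, h=2.9000): 0.731725
T(1,0) (trapezoid, 2 panels, h=1.4500): 0.733306
T(2,0) (trapezoid, 4 panels, h=0.7250): 1.076953
T(1,1) = 0.733306 + (0.733306 − 0.731725)/3 = 0.733833
T(2,1) = 1.076953 + (1.076953 − 0.733306)/3 = 1.191502
T(2,2) = 1.191502 + (1.191502 − 0.733833)/15 = 1.222013

1.2220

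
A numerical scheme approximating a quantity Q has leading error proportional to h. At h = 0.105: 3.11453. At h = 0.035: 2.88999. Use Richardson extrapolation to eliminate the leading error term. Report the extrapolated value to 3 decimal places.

Extrapolated value = (3·A(h/3) − A(h)) / (3 − 1)
= (3·2.88999 − 3.11453) / 2
= 5.55544 / 2 = 2.77772

2.778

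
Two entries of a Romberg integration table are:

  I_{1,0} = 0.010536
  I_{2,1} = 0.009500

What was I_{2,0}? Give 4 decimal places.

0.0098

From I_{2,1} = (4·I_{2,0} − I_{1,0})/3, solve for I_{2,0}:
4·I_{2,0} = 3·0.009500 + 0.010536 = 0.039036
I_{2,0} = 0.009759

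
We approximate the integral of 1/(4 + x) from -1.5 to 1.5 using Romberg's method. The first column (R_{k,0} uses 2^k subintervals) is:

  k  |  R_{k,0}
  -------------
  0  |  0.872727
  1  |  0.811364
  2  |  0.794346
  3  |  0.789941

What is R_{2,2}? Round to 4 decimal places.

0.7885

Richardson extrapolation on the trapezoidal column (denominator 4−1=3):
R_{1,1} = 0.811364 + (0.811364 − 0.872727)/3 = 0.790910
R_{2,1} = 0.794346 + (0.794346 − 0.811364)/3 = 0.788673
R_{2,2} = (16·0.788673 − 0.790910) / 15 = 0.788524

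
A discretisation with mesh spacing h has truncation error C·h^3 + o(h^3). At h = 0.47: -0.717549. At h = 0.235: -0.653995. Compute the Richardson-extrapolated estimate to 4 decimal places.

Extrapolated value = (8·A(h/2) − A(h)) / (8 − 1)
= (8·(-0.653995) − (-0.717549)) / 7
= -4.514411 / 7 = -0.644916

-0.6449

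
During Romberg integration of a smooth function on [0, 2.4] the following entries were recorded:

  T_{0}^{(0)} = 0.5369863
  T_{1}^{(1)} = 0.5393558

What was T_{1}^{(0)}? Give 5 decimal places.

From T_{1}^{(1)} = (4·T_{1}^{(0)} − T_{0}^{(0)})/3, solve for T_{1}^{(0)}:
4·T_{1}^{(0)} = 3·0.5393558 + 0.5369863 = 2.1550537
T_{1}^{(0)} = 0.5387634

0.53876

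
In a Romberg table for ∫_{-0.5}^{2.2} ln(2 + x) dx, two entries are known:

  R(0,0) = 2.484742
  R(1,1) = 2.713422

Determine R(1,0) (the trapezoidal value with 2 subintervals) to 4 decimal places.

From R(1,1) = (4·R(1,0) − R(0,0))/3, solve for R(1,0):
4·R(1,0) = 3·2.713422 + 2.484742 = 10.625008
R(1,0) = 2.656252

2.6563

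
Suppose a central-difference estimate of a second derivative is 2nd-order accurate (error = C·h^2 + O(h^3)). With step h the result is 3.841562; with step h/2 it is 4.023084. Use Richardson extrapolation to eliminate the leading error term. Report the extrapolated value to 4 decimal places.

4.0836

The leading error scales as h^2; refining by a factor of 2 reduces it by 2^2 = 4.
Extrapolated value = (4·A(h/2) − A(h)) / (4 − 1)
= (4·4.023084 − 3.841562) / 3
= 12.250774 / 3 = 4.083591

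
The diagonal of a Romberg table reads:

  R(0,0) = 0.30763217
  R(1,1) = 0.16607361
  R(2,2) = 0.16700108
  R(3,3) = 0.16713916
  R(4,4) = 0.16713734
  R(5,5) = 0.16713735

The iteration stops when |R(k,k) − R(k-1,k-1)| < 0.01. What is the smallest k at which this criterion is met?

|R(1,1) − R(0,0)| = 0.14155856 ≥ 0.01
|R(2,2) − R(1,1)| = 0.00092747 < 0.01

k = 2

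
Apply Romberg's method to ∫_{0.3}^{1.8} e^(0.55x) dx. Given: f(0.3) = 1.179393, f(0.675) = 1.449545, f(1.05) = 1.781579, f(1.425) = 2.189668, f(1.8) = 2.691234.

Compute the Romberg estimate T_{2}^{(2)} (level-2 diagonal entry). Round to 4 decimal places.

T_{0}^{(0)} (trapezoid, 1 panel, h=1.5000): 2.902970
T_{1}^{(0)} (trapezoid, 2 panels, h=0.7500): 2.787669
T_{2}^{(0)} (trapezoid, 4 panels, h=0.3750): 2.758540
T_{1}^{(1)} = 2.787669 + (2.787669 − 2.902970)/3 = 2.749235
T_{2}^{(1)} = 2.758540 + (2.758540 − 2.787669)/3 = 2.748830
T_{2}^{(2)} = 2.748830 + (2.748830 − 2.749235)/15 = 2.748803

2.7488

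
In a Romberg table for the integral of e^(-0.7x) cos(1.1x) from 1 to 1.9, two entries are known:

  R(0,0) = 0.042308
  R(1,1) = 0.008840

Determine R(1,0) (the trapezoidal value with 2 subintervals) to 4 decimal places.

0.0172

From R(1,1) = (4·R(1,0) − R(0,0))/3, solve for R(1,0):
4·R(1,0) = 3·0.008840 + 0.042308 = 0.068828
R(1,0) = 0.017207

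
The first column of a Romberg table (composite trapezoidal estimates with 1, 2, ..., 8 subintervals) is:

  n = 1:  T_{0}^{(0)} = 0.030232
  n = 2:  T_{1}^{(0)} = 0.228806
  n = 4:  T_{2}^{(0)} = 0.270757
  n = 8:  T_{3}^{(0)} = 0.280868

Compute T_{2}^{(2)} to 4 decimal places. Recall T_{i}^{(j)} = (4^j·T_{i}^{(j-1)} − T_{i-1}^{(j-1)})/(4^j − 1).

0.2841

Richardson extrapolation on the trapezoidal column (denominator 4−1=3):
T_{1}^{(1)} = (4·0.228806 − 0.030232) / 3 = 0.294997
T_{2}^{(1)} = 0.270757 + (0.270757 − 0.228806)/3 = 0.284741
T_{2}^{(2)} = 0.284741 + (0.284741 − 0.294997)/15 = 0.284057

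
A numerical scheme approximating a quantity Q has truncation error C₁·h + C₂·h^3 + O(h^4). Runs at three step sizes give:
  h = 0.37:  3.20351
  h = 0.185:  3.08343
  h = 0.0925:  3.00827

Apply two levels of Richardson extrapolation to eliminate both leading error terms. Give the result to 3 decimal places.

First eliminate the h term (factor 2^1 = 2):
  B₁ = (2·3.08343 − 3.20351)/1 = 2.96335
  B₂ = (2·3.00827 − 3.08343)/1 = 2.93311
Then eliminate the h^3 term (factor 2^3 = 8):
  (8·2.93311 − 2.96335)/7 = 2.92879

2.929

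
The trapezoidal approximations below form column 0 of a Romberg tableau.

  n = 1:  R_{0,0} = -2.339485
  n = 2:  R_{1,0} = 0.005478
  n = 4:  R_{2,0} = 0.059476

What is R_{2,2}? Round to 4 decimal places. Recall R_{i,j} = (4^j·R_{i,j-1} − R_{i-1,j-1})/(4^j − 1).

Richardson extrapolation on the trapezoidal column (denominator 4−1=3):
R_{1,1} = (4·0.005478 − (-2.339485)) / 3 = 0.787132
R_{2,1} = (4·0.059476 − 0.005478) / 3 = 0.077475
R_{2,2} = (16·0.077475 − 0.787132) / 15 = 0.030165
(Column j=1 coincides with Simpson's rule on the same nodes.)

0.0302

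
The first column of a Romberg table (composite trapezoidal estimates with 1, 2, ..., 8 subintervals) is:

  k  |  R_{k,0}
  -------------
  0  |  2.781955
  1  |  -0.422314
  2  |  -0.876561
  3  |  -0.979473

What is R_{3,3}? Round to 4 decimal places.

-1.0131

Richardson extrapolation on the trapezoidal column (denominator 4−1=3):
R_{1,1} = -0.422314 + (-0.422314 − 2.781955)/3 = -1.490404
R_{2,1} = -0.876561 + (-0.876561 − (-0.422314))/3 = -1.027977
R_{3,1} = (4·(-0.979473) − (-0.876561)) / 3 = -1.013777
R_{2,2} = (16·(-1.027977) − (-1.490404)) / 15 = -0.997149
R_{3,2} = -1.013777 + (-1.013777 − (-1.027977))/15 = -1.012830
R_{3,3} = (64·(-1.012830) − (-0.997149)) / 63 = -1.013079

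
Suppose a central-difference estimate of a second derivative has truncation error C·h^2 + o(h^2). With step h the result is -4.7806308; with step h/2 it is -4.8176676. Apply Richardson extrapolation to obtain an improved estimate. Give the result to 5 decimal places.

Extrapolated value = (4·A(h/2) − A(h)) / (4 − 1)
= (4·(-4.8176676) − (-4.7806308)) / 3
= -14.4900396 / 3 = -4.8300132

-4.83001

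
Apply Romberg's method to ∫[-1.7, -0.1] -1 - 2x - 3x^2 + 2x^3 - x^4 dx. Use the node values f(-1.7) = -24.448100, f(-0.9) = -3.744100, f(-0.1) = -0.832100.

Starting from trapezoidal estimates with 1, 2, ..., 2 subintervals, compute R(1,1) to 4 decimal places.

-10.7351

R(0,0) (trapezoid, 1 panel, h=1.6000): -20.224160
R(1,0) (trapezoid, 2 panels, h=0.8000): -13.107360
R(1,1) = -13.107360 + (-13.107360 − (-20.224160))/3 = -10.735093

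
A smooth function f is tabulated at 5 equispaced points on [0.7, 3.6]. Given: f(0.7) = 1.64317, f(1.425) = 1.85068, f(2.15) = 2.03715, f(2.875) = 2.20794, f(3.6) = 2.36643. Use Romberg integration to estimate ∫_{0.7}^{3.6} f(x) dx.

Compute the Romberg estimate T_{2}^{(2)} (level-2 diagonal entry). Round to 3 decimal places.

T_{0}^{(0)} (trapezoid, 1 panel, h=2.9000): 5.81392
T_{1}^{(0)} (trapezoid, 2 panels, h=1.4500): 5.86083
T_{2}^{(0)} (trapezoid, 4 panels, h=0.7250): 5.87291
T_{1}^{(1)} = 5.86083 + (5.86083 − 5.81392)/3 = 5.87647
T_{2}^{(1)} = 5.87291 + (5.87291 − 5.86083)/3 = 5.87694
T_{2}^{(2)} = 5.87694 + (5.87694 − 5.87647)/15 = 5.87697

5.877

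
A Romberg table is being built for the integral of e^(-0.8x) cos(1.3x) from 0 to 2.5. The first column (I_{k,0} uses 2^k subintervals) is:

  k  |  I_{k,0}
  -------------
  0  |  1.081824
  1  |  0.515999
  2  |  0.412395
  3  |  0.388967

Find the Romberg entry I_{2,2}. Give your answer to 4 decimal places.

0.3812

Richardson extrapolation on the trapezoidal column (denominator 4−1=3):
I_{1,1} = (4·0.515999 − 1.081824) / 3 = 0.327391
I_{2,1} = 0.412395 + (0.412395 − 0.515999)/3 = 0.377860
I_{2,2} = 0.377860 + (0.377860 − 0.327391)/15 = 0.381225
(Column j=1 coincides with Simpson's rule on the same nodes.)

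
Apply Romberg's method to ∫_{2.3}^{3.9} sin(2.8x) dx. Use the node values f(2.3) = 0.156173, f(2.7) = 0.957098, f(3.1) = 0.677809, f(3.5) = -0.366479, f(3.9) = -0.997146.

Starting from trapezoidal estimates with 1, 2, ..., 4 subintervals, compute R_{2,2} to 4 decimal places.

0.3759

R_{0,0} (trapezoid, 1 panel, h=1.6000): -0.672778
R_{1,0} (trapezoid, 2 panels, h=0.8000): 0.205858
R_{2,0} (trapezoid, 4 panels, h=0.4000): 0.339177
R_{1,1} = 0.205858 + (0.205858 − (-0.672778))/3 = 0.498737
R_{2,1} = 0.339177 + (0.339177 − 0.205858)/3 = 0.383617
R_{2,2} = 0.383617 + (0.383617 − 0.498737)/15 = 0.375942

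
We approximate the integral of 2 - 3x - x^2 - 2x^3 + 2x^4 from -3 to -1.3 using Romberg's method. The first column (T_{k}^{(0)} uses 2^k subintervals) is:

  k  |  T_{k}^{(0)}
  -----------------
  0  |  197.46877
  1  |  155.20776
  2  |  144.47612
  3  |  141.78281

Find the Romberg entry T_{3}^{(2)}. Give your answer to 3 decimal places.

Richardson extrapolation on the trapezoidal column (denominator 4−1=3):
T_{2}^{(1)} = (4·144.47612 − 155.20776) / 3 = 140.89891
T_{3}^{(1)} = (4·141.78281 − 144.47612) / 3 = 140.88504
T_{3}^{(2)} = (16·140.88504 − 140.89891) / 15 = 140.88412

140.884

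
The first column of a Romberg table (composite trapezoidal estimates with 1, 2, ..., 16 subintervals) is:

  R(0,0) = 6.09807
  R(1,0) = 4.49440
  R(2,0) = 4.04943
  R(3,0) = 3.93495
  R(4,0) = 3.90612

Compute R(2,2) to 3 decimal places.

3.897

Richardson extrapolation on the trapezoidal column (denominator 4−1=3):
R(1,1) = (4·4.49440 − 6.09807) / 3 = 3.95984
R(2,1) = 4.04943 + (4.04943 − 4.49440)/3 = 3.90111
R(2,2) = 3.90111 + (3.90111 − 3.95984)/15 = 3.89719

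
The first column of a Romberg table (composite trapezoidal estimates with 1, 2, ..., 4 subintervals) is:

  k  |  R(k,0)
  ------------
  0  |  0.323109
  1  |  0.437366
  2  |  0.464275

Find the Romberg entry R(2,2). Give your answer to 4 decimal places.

0.4731

R(1,1) = 0.437366 + (0.437366 − 0.323109)/3 = 0.475452
R(2,1) = (4·0.464275 − 0.437366) / 3 = 0.473245
R(2,2) = 0.473245 + (0.473245 − 0.475452)/15 = 0.473098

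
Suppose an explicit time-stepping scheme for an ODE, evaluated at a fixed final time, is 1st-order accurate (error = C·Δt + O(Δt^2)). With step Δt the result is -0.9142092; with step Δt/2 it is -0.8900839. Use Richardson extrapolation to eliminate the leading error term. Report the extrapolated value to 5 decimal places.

-0.86596

Extrapolated value = (2·A(Δt/2) − A(Δt)) / (2 − 1)
= (2·(-0.8900839) − (-0.9142092)) / 1
= -0.8659586 / 1 = -0.8659586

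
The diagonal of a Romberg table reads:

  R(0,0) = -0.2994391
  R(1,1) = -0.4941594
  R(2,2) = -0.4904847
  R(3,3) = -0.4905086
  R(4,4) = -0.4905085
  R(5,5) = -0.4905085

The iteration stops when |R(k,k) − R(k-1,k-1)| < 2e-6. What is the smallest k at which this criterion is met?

|R(1,1) − R(0,0)| = 0.1947203 ≥ 2e-6
|R(2,2) − R(1,1)| = 0.0036747 ≥ 2e-6
|R(3,3) − R(2,2)| = 0.0000239 ≥ 2e-6
|R(4,4) − R(3,3)| = 0.0000001 < 2e-6

k = 4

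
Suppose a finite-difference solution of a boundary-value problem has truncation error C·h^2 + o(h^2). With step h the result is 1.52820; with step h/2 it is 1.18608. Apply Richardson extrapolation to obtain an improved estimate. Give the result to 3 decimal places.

The leading error scales as h^2; refining by a factor of 2 reduces it by 2^2 = 4.
Extrapolated value = (4·A(h/2) − A(h)) / (4 − 1)
= (4·1.18608 − 1.52820) / 3
= 3.21612 / 3 = 1.07204

1.072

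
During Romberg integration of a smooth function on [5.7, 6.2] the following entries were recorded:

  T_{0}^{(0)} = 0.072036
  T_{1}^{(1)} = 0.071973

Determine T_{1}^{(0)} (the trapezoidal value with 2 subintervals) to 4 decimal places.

0.0720

From T_{1}^{(1)} = (4·T_{1}^{(0)} − T_{0}^{(0)})/3, solve for T_{1}^{(0)}:
4·T_{1}^{(0)} = 3·0.071973 + 0.072036 = 0.287955
T_{1}^{(0)} = 0.071989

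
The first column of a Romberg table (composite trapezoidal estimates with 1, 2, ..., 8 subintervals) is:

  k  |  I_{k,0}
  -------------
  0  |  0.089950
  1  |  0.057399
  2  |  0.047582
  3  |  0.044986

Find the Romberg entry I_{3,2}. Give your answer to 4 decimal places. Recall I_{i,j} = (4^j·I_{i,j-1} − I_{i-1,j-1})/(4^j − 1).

Richardson extrapolation on the trapezoidal column (denominator 4−1=3):
I_{2,1} = 0.047582 + (0.047582 − 0.057399)/3 = 0.044310
I_{3,1} = (4·0.044986 − 0.047582) / 3 = 0.044121
I_{3,2} = (16·0.044121 − 0.044310) / 15 = 0.044108

0.0441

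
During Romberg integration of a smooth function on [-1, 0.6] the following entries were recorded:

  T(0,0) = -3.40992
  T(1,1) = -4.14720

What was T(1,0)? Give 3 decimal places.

-3.963

From T(1,1) = (4·T(1,0) − T(0,0))/3, solve for T(1,0):
4·T(1,0) = 3·(-4.14720) + (-3.40992) = -15.85152
T(1,0) = -3.96288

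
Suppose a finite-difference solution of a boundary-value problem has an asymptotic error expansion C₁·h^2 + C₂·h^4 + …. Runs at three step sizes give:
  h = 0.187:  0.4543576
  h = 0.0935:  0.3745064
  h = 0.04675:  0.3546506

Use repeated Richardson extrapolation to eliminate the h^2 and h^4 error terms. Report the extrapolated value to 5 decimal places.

First eliminate the h^2 term (factor 2^2 = 4):
  B₁ = (4·0.3745064 − 0.4543576)/3 = 0.3478893
  B₂ = (4·0.3546506 − 0.3745064)/3 = 0.3480320
Then eliminate the h^4 term (factor 2^4 = 16):
  (16·0.3480320 − 0.3478893)/15 = 0.3480415

0.34804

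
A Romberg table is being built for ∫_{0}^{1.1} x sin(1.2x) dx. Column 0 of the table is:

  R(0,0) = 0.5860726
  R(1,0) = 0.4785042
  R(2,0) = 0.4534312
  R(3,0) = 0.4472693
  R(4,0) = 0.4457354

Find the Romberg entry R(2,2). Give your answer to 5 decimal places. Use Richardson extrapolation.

Richardson extrapolation on the trapezoidal column (denominator 4−1=3):
R(1,1) = (4·0.4785042 − 0.5860726) / 3 = 0.4426481
R(2,1) = (4·0.4534312 − 0.4785042) / 3 = 0.4450735
R(2,2) = (16·0.4450735 − 0.4426481) / 15 = 0.4452352
(Column j=1 coincides with Simpson's rule on the same nodes.)

0.44524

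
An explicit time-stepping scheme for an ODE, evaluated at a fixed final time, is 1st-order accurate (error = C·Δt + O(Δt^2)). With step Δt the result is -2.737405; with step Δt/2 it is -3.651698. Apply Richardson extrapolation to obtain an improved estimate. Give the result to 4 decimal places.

-4.5660

Extrapolated value = (2·A(Δt/2) − A(Δt)) / (2 − 1)
= (2·(-3.651698) − (-2.737405)) / 1
= -4.565991 / 1 = -4.565991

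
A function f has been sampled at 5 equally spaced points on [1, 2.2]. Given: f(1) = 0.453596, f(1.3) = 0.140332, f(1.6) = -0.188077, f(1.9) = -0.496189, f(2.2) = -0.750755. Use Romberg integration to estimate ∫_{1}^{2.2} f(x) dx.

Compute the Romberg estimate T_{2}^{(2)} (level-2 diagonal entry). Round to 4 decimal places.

-0.2097

T_{0}^{(0)} (trapezoid, 1 panel, h=1.2000): -0.178295
T_{1}^{(0)} (trapezoid, 2 panels, h=0.6000): -0.201994
T_{2}^{(0)} (trapezoid, 4 panels, h=0.3000): -0.207754
T_{1}^{(1)} = -0.201994 + (-0.201994 − (-0.178295))/3 = -0.209894
T_{2}^{(1)} = -0.207754 + (-0.207754 − (-0.201994))/3 = -0.209674
T_{2}^{(2)} = -0.209674 + (-0.209674 − (-0.209894))/15 = -0.209659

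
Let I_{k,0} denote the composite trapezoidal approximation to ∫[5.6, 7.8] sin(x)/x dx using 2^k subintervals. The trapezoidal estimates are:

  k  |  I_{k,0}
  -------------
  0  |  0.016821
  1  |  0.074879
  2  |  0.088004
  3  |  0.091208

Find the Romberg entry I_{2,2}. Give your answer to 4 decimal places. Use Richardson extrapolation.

0.0923

I_{1,1} = 0.074879 + (0.074879 − 0.016821)/3 = 0.094232
I_{2,1} = 0.088004 + (0.088004 − 0.074879)/3 = 0.092379
I_{2,2} = 0.092379 + (0.092379 − 0.094232)/15 = 0.092255
(Column j=1 coincides with Simpson's rule on the same nodes.)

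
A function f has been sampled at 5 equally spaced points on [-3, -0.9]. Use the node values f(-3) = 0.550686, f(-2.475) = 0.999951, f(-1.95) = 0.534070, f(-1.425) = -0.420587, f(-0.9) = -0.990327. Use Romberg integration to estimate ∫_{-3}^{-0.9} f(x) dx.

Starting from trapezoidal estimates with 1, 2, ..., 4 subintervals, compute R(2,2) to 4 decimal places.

R(0,0) (trapezoid, 1 panel, h=2.1000): -0.461623
R(1,0) (trapezoid, 2 panels, h=1.0500): 0.329962
R(2,0) (trapezoid, 4 panels, h=0.5250): 0.469147
R(1,1) = 0.329962 + (0.329962 − (-0.461623))/3 = 0.593824
R(2,1) = 0.469147 + (0.469147 − 0.329962)/3 = 0.515542
R(2,2) = 0.515542 + (0.515542 − 0.593824)/15 = 0.510323

0.5103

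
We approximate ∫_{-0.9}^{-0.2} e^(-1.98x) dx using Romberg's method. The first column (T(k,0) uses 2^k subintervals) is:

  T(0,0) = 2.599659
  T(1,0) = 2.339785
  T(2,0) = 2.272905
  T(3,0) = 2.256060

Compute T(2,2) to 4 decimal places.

2.2504

Richardson extrapolation on the trapezoidal column (denominator 4−1=3):
T(1,1) = (4·2.339785 − 2.599659) / 3 = 2.253160
T(2,1) = 2.272905 + (2.272905 − 2.339785)/3 = 2.250612
T(2,2) = (16·2.250612 − 2.253160) / 15 = 2.250442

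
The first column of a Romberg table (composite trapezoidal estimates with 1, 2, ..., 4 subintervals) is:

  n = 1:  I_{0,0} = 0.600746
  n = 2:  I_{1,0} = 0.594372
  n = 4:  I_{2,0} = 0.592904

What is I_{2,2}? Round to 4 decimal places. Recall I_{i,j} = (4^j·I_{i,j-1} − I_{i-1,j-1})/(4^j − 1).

0.5924

Richardson extrapolation on the trapezoidal column (denominator 4−1=3):
I_{1,1} = (4·0.594372 − 0.600746) / 3 = 0.592247
I_{2,1} = 0.592904 + (0.592904 − 0.594372)/3 = 0.592415
I_{2,2} = 0.592415 + (0.592415 − 0.592247)/15 = 0.592426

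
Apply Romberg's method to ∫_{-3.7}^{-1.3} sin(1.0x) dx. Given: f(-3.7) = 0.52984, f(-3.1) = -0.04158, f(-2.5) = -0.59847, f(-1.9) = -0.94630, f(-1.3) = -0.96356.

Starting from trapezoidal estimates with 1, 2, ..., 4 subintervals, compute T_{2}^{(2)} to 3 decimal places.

T_{0}^{(0)} (trapezoid, 1 panel, h=2.4000): -0.52046
T_{1}^{(0)} (trapezoid, 2 panels, h=1.2000): -0.97840
T_{2}^{(0)} (trapezoid, 4 panels, h=0.6000): -1.08193
T_{1}^{(1)} = -0.97840 + (-0.97840 − (-0.52046))/3 = -1.13105
T_{2}^{(1)} = -1.08193 + (-1.08193 − (-0.97840))/3 = -1.11644
T_{2}^{(2)} = -1.11644 + (-1.11644 − (-1.13105))/15 = -1.11547

-1.115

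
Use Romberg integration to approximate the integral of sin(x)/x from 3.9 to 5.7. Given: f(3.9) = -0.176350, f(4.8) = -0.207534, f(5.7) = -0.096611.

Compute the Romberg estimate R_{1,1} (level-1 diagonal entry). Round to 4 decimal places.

-0.3309

R_{0,0} (trapezoid, 1 panel, h=1.8000): -0.245665
R_{1,0} (trapezoid, 2 panels, h=0.9000): -0.309613
R_{1,1} = -0.309613 + (-0.309613 − (-0.245665))/3 = -0.330929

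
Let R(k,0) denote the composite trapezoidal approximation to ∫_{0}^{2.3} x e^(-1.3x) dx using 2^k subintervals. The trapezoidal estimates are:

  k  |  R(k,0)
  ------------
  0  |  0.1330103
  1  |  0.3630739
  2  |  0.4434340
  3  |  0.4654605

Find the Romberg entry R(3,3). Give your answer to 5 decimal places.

0.47299

Richardson extrapolation on the trapezoidal column (denominator 4−1=3):
R(1,1) = 0.3630739 + (0.3630739 − 0.1330103)/3 = 0.4397618
R(2,1) = (4·0.4434340 − 0.3630739) / 3 = 0.4702207
R(3,1) = (4·0.4654605 − 0.4434340) / 3 = 0.4728027
R(2,2) = (16·0.4702207 − 0.4397618) / 15 = 0.4722513
R(3,2) = 0.4728027 + (0.4728027 − 0.4702207)/15 = 0.4729748
R(3,3) = 0.4729748 + (0.4729748 − 0.4722513)/63 = 0.4729863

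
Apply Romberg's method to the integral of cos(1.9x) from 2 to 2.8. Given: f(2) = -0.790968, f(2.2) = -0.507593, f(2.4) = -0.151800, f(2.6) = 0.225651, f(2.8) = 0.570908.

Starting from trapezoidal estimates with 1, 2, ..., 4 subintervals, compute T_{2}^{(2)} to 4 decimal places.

-0.1101

T_{0}^{(0)} (trapezoid, 1 panel, h=0.8000): -0.088024
T_{1}^{(0)} (trapezoid, 2 panels, h=0.4000): -0.104732
T_{2}^{(0)} (trapezoid, 4 panels, h=0.2000): -0.108754
T_{1}^{(1)} = -0.104732 + (-0.104732 − (-0.088024))/3 = -0.110301
T_{2}^{(1)} = -0.108754 + (-0.108754 − (-0.104732))/3 = -0.110095
T_{2}^{(2)} = -0.110095 + (-0.110095 − (-0.110301))/15 = -0.110081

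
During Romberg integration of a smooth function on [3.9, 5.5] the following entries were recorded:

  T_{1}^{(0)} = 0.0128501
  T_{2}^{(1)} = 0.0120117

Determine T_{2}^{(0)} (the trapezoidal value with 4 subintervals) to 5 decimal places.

From T_{2}^{(1)} = (4·T_{2}^{(0)} − T_{1}^{(0)})/3, solve for T_{2}^{(0)}:
4·T_{2}^{(0)} = 3·0.0120117 + 0.0128501 = 0.0488852
T_{2}^{(0)} = 0.0122213

0.01222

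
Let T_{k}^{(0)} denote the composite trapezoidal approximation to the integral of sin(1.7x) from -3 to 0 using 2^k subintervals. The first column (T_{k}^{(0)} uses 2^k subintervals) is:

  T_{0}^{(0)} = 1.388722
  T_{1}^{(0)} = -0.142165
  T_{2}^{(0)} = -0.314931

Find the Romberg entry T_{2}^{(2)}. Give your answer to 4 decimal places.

-0.3539

Richardson extrapolation on the trapezoidal column (denominator 4−1=3):
T_{1}^{(1)} = (4·(-0.142165) − 1.388722) / 3 = -0.652461
T_{2}^{(1)} = -0.314931 + (-0.314931 − (-0.142165))/3 = -0.372520
T_{2}^{(2)} = (16·(-0.372520) − (-0.652461)) / 15 = -0.353857
(Column j=1 coincides with Simpson's rule on the same nodes.)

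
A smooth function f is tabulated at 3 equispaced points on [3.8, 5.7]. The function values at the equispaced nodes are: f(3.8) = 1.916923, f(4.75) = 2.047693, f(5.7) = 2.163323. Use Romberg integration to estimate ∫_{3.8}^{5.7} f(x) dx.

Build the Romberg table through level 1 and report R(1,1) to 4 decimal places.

R(0,0) (trapezoid, 1 panel, h=1.9000): 3.876234
R(1,0) (trapezoid, 2 panels, h=0.9500): 3.883425
R(1,1) = 3.883425 + (3.883425 − 3.876234)/3 = 3.885822

3.8858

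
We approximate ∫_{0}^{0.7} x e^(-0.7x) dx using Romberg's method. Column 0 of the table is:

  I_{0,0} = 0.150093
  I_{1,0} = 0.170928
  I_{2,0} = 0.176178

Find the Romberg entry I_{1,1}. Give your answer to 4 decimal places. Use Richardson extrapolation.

I_{1,1} = 0.170928 + (0.170928 − 0.150093)/3 = 0.177873
(Column j=1 coincides with Simpson's rule on the same nodes.)

0.1779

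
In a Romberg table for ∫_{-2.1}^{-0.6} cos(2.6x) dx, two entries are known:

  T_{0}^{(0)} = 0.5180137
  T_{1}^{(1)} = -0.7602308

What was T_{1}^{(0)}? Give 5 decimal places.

From T_{1}^{(1)} = (4·T_{1}^{(0)} − T_{0}^{(0)})/3, solve for T_{1}^{(0)}:
4·T_{1}^{(0)} = 3·(-0.7602308) + 0.5180137 = -1.7626787
T_{1}^{(0)} = -0.4406697

-0.44067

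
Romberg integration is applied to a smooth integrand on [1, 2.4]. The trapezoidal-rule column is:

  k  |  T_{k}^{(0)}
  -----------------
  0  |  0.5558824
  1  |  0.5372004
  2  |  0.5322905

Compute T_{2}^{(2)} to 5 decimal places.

0.53063

T_{1}^{(1)} = (4·0.5372004 − 0.5558824) / 3 = 0.5309731
T_{2}^{(1)} = 0.5322905 + (0.5322905 − 0.5372004)/3 = 0.5306539
T_{2}^{(2)} = (16·0.5306539 − 0.5309731) / 15 = 0.5306326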